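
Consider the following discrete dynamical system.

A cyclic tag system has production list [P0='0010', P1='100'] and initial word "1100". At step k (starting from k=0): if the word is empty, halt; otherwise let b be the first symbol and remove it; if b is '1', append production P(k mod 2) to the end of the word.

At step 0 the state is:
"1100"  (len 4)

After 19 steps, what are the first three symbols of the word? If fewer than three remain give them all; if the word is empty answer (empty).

k=0  "1100"  (len 4)
k=1  "1000010"  (len 7)
k=2  "000010100"  (len 9)
k=3  "00010100"  (len 8)
k=4  "0010100"  (len 7)
k=5  "010100"  (len 6)
k=6  "10100"  (len 5)
k=7  "01000010"  (len 8)
k=8  "1000010"  (len 7)
k=9  "0000100010"  (len 10)
k=10  "000100010"  (len 9)
k=11  "00100010"  (len 8)
k=12  "0100010"  (len 7)
k=13  "100010"  (len 6)
k=14  "00010100"  (len 8)
k=15  "0010100"  (len 7)
k=16  "010100"  (len 6)
k=17  "10100"  (len 5)
k=18  "0100100"  (len 7)
k=19  "100100"  (len 6)

100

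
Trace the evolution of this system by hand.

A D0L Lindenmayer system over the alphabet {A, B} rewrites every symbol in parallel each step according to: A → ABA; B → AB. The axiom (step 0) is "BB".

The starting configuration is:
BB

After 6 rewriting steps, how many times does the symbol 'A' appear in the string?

288

step 0: BB
step 1: ABAB
step 2: ABAABABAAB
step 3: ABAABABAABAABABAABABAABAAB
step 4: ABAABABAABAABABAABABAABAABABAABAABABAABABAABAABABAABABAABAABABAABAAB
step 5: ABAABABAABAABABAABABAABAABABAABAABABAABABAABAABABAABABAABA…AABABAABABAABAABABAABABAABAABABAABAABABAABABAABAABABAABAAB  (len 178)
step 6: ABAABABAABAABABAABABAABAABABAABAABABAABABAABAABABAABABAABA…AABABAABABAABAABABAABABAABAABABAABAABABAABABAABAABABAABAAB  (len 466)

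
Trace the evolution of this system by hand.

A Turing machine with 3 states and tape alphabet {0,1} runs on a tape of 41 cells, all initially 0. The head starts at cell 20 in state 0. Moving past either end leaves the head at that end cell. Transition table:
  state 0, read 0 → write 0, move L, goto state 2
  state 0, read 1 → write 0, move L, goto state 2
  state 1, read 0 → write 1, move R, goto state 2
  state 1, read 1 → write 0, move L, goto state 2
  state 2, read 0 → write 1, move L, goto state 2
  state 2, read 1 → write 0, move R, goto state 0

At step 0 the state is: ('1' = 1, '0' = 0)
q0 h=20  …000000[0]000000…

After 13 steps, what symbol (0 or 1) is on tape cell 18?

1

k=0  q0 h=20  …000000[0]000000…
k=1  q2 h=19  …000000[0]000000…
k=2  q2 h=18  …000000[0]100000…
k=3  q2 h=17  …000000[0]110000…
k=4  q2 h=16  …000000[0]111000…
k=5  q2 h=15  …000000[0]111100…
k=6  q2 h=14  …000000[0]111110…
k=7  q2 h=13  …000000[0]111111…
k=8  q2 h=12  …000000[0]111111…
k=9  q2 h=11  …000000[0]111111…
k=10  q2 h=10  …000000[0]111111…
k=11  q2 h= 9  …000000[0]111111…
k=12  q2 h= 8  …000000[0]111111…
k=13  q2 h= 7  …000000[0]111111…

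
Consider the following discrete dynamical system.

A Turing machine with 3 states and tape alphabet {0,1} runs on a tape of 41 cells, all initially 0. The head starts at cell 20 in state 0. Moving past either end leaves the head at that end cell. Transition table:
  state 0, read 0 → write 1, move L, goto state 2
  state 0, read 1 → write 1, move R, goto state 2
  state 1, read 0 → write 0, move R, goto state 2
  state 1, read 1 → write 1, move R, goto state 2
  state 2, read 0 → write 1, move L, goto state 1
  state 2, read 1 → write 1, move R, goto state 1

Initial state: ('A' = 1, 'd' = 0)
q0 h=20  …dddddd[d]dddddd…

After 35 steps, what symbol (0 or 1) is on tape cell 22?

gen 0: q0 h=20  …dddddd[d]dddddd…
gen 1: q2 h=19  …dddddd[d]Addddd…
gen 2: q1 h=18  …dddddd[d]AAdddd…
gen 3: q2 h=19  …dddddd[A]Addddd…
gen 4: q1 h=20  …dddddA[A]dddddd…
gen 5: q2 h=21  …ddddAA[d]dddddd…
gen 6: q1 h=20  …dddddA[A]Addddd…
gen 7: q2 h=21  …ddddAA[A]dddddd…
gen 8: q1 h=22  …dddAAA[d]dddddd…
gen 9: q2 h=23  …ddAAAd[d]dddddd…
gen 10: q1 h=22  …dddAAA[d]Addddd…
gen 11: q2 h=23  …ddAAAd[A]dddddd…
gen 12: q1 h=24  …dAAAdA[d]dddddd…
gen 13: q2 h=25  …AAAdAd[d]dddddd…
gen 14: q1 h=24  …dAAAdA[d]Addddd…
gen 15: q2 h=25  …AAAdAd[A]dddddd…
gen 16: q1 h=26  …AAdAdA[d]dddddd…
gen 17: q2 h=27  …AdAdAd[d]dddddd…
gen 18: q1 h=26  …AAdAdA[d]Addddd…
gen 19: q2 h=27  …AdAdAd[A]dddddd…
gen 20: q1 h=28  …dAdAdA[d]dddddd…
gen 21: q2 h=29  …AdAdAd[d]dddddd…
gen 22: q1 h=28  …dAdAdA[d]Addddd…
gen 23: q2 h=29  …AdAdAd[A]dddddd…
gen 24: q1 h=30  …dAdAdA[d]dddddd…
gen 25: q2 h=31  …AdAdAd[d]dddddd…
gen 26: q1 h=30  …dAdAdA[d]Addddd…
gen 27: q2 h=31  …AdAdAd[A]dddddd…
gen 28: q1 h=32  …dAdAdA[d]dddddd…
gen 29: q2 h=33  …AdAdAd[d]dddddd…
gen 30: q1 h=32  …dAdAdA[d]Addddd…
gen 31: q2 h=33  …AdAdAd[A]dddddd…
gen 32: q1 h=34  …dAdAdA[d]dddddd|
gen 33: q2 h=35  …AdAdAd[d]ddddd|
gen 34: q1 h=34  …dAdAdA[d]Addddd|
gen 35: q2 h=35  …AdAdAd[A]ddddd|

0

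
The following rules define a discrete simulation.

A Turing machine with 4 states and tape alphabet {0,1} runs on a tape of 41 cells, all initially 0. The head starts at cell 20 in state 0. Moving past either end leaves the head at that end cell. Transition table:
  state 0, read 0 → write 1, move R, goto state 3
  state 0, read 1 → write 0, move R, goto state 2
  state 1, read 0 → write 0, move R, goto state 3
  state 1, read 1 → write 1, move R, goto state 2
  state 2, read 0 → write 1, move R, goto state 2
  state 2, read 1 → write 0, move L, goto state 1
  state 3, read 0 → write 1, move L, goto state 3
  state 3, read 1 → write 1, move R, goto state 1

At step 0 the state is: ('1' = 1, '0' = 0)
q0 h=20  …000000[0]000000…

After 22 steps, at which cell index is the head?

40

k=0  q0 h=20  …000000[0]000000…
k=1  q3 h=21  …000001[0]000000…
k=2  q3 h=20  …000000[1]100000…
k=3  q1 h=21  …000001[1]000000…
k=4  q2 h=22  …000011[0]000000…
k=5  q2 h=23  …000111[0]000000…
k=6  q2 h=24  …001111[0]000000…
k=7  q2 h=25  …011111[0]000000…
k=8  q2 h=26  …111111[0]000000…
k=9  q2 h=27  …111111[0]000000…
k=10  q2 h=28  …111111[0]000000…
k=11  q2 h=29  …111111[0]000000…
k=12  q2 h=30  …111111[0]000000…
k=13  q2 h=31  …111111[0]000000…
k=14  q2 h=32  …111111[0]000000…
k=15  q2 h=33  …111111[0]000000…
k=16  q2 h=34  …111111[0]000000|
k=17  q2 h=35  …111111[0]00000|
k=18  q2 h=36  …111111[0]0000|
k=19  q2 h=37  …111111[0]000|
k=20  q2 h=38  …111111[0]00|
k=21  q2 h=39  …111111[0]0|
k=22  q2 h=40  …111111[0]|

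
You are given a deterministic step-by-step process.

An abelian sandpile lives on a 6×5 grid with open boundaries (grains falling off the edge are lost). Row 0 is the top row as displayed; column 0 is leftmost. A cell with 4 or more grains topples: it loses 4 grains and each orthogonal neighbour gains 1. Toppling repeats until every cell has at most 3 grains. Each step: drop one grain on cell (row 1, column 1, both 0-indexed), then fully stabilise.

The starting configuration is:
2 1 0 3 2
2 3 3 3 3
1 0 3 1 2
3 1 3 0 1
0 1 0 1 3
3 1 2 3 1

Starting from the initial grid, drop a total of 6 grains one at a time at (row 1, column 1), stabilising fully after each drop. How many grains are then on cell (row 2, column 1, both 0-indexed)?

3

[0] 2 1 0 3 2
2 3 3 3 3
1 0 3 1 2
3 1 3 0 1
0 1 0 1 3
3 1 2 3 1
[1] 2 2 2 1 0
3 1 2 2 1
1 2 1 3 3
3 2 0 1 1
0 1 1 1 3
3 1 2 3 1
[2] 2 2 2 1 0
3 2 2 2 1
1 2 1 3 3
3 2 0 1 1
0 1 1 1 3
3 1 2 3 1
[3] 2 2 2 1 0
3 3 2 2 1
1 2 1 3 3
3 2 0 1 1
0 1 1 1 3
3 1 2 3 1
[4] 3 3 2 1 0
0 1 3 2 1
2 3 1 3 3
3 2 0 1 1
0 1 1 1 3
3 1 2 3 1
[5] 3 3 2 1 0
0 2 3 2 1
2 3 1 3 3
3 2 0 1 1
0 1 1 1 3
3 1 2 3 1
[6] 3 3 2 1 0
0 3 3 2 1
2 3 1 3 3
3 2 0 1 1
0 1 1 1 3
3 1 2 3 1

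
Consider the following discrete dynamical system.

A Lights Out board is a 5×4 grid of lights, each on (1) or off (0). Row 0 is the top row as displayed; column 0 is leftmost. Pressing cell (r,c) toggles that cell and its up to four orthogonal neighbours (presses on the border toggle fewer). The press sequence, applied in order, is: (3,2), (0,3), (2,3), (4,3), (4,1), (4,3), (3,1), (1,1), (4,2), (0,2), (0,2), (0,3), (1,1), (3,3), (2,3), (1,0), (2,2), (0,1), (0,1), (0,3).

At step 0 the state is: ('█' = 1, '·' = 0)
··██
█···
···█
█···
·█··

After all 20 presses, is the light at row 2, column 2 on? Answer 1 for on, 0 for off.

gen 0: ··██
█···
···█
█···
·█··
gen 1: ··██
█···
··██
████
·██·
gen 2: ····
█··█
··██
████
·██·
gen 3: ····
█···
····
███·
·██·
gen 4: ····
█···
····
████
·█·█
gen 5: ····
█···
····
█·██
█·██
gen 6: ····
█···
····
█·█·
█···
gen 7: ····
█···
·█··
·█··
██··
gen 8: ·█··
·██·
····
·█··
██··
gen 9: ·█··
·██·
····
·██·
█·██
gen 10: ··██
·█··
····
·██·
█·██
gen 11: ·█··
·██·
····
·██·
█·██
gen 12: ·███
·███
····
·██·
█·██
gen 13: ··██
█··█
·█··
·██·
█·██
gen 14: ··██
█··█
·█·█
·█·█
█·█·
gen 15: ··██
█···
·██·
·█··
█·█·
gen 16: █·██
·█··
███·
·█··
█·█·
gen 17: █·██
·██·
█··█
·██·
█·█·
gen 18: ·█·█
··█·
█··█
·██·
█·█·
gen 19: █·██
·██·
█··█
·██·
█·█·
gen 20: █···
·███
█··█
·██·
█·█·

0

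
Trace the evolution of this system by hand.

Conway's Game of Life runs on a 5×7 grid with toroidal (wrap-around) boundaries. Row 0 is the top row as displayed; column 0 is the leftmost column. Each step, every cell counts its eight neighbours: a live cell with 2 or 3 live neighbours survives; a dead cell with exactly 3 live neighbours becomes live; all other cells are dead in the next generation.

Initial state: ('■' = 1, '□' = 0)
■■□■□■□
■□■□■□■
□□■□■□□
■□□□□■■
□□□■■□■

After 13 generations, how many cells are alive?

[0] ■■□■□■□
■□■□■□■
□□■□■□□
■□□□□■■
□□□■■□■
[1] □■□□□□□
■□■□■□■
□□□□■□□
■□□□□□■
□■■■□□□
[2] □□□□□□□
■■□■□■□
□■□■□□□
■■■■□□□
□■■□□□□
[3] ■□□□□□□
■■□□■□□
□□□■□□■
■□□■□□□
■□□■□□□
[4] ■□□□□□■
■■□□□□■
□■■■■□■
■□■■■□■
■■□□□□■
[5] □□□□□■□
□□□■□□□
□□□□■□□
□□□□■□□
□□■■□□□
[6] □□■■■□□
□□□□■□□
□□□■■□□
□□□□■□□
□□□■■□□
[7] □□■□□■□
□□■□□■□
□□□■■■□
□□□□□■□
□□■□□■□
[8] □■■■■■■
□□■□□■■
□□□■□■■
□□□■□■■
□□□□■■■
[9] □■■□□□□
□■□□□□□
■□■■□□□
■□□■□□□
□□□□□□□
[10] □■■□□□□
■□□■□□□
■□■■□□□
□■■■□□□
□■■□□□□
[11] ■□□■□□□
■□□■□□□
■□□□■□□
■□□□□□□
■□□□□□□
[12] ■■□□□□■
■■□■■□■
■■□□□□■
■■□□□□■
■■□□□□■
[13] □□□□□□□
□□□□□□□
□□□□□□□
□□■□□■□
□□■□□■□

4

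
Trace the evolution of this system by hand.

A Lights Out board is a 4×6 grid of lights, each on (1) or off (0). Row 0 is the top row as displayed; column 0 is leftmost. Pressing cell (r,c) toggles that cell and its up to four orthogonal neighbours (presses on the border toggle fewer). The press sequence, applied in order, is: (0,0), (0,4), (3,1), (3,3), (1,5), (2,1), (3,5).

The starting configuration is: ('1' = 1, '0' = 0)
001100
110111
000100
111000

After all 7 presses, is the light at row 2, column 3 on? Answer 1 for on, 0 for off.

0

k=0  001100
110111
000100
111000
k=1  111100
010111
000100
111000
k=2  111011
010101
000100
111000
k=3  111011
010101
010100
000000
k=4  111011
010101
010000
001110
k=5  111010
010110
010001
001110
k=6  111010
000110
101001
011110
k=7  111010
000110
101000
011101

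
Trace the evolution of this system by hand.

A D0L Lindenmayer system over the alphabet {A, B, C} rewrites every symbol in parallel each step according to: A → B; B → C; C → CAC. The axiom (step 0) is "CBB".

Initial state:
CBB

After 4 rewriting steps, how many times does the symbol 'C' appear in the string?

t=0: CBB
t=1: CACCC
t=2: CACBCACCACCAC
t=3: CACBCACCCACBCACCACBCACCACBCAC
t=4: CACBCACCCACBCACCACCACBCACCCACBCACCACBCACCCACBCACCACBCACCCACBCAC

38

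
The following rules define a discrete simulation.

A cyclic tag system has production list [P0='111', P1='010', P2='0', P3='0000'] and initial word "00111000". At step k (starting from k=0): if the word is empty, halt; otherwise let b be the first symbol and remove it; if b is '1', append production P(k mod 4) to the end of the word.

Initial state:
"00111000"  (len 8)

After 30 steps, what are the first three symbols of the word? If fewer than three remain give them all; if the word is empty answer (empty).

111

gen 0: "00111000"  (len 8)
gen 1: "0111000"  (len 7)
gen 2: "111000"  (len 6)
gen 3: "110000"  (len 6)
gen 4: "100000000"  (len 9)
gen 5: "00000000111"  (len 11)
gen 6: "0000000111"  (len 10)
gen 7: "000000111"  (len 9)
gen 8: "00000111"  (len 8)
gen 9: "0000111"  (len 7)
gen 10: "000111"  (len 6)
gen 11: "00111"  (len 5)
gen 12: "0111"  (len 4)
gen 13: "111"  (len 3)
gen 14: "11010"  (len 5)
gen 15: "10100"  (len 5)
gen 16: "01000000"  (len 8)
gen 17: "1000000"  (len 7)
gen 18: "000000010"  (len 9)
gen 19: "00000010"  (len 8)
gen 20: "0000010"  (len 7)
gen 21: "000010"  (len 6)
gen 22: "00010"  (len 5)
gen 23: "0010"  (len 4)
gen 24: "010"  (len 3)
gen 25: "10"  (len 2)
gen 26: "0010"  (len 4)
gen 27: "010"  (len 3)
gen 28: "10"  (len 2)
gen 29: "0111"  (len 4)
gen 30: "111"  (len 3)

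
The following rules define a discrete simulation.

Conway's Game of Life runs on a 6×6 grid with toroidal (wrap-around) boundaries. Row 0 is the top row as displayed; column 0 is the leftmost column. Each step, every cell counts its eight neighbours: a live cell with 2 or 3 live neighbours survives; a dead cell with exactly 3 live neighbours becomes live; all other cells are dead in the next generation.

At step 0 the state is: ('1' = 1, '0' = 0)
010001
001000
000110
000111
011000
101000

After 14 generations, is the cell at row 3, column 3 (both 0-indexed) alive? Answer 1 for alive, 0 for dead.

0) 010001
001000
000110
000111
011000
101000
1) 111000
001110
001001
000001
111011
101000
2) 100001
100011
001001
001100
001110
000000
3) 100010
010010
111001
010000
001010
000111
4) 100000
001110
001001
000101
001011
000000
5) 000100
011111
001001
101101
000111
000001
6) 100101
110001
000000
111000
001100
000101
7) 011000
010011
001001
011100
100110
100101
8) 011100
010111
000001
110001
100000
100101
9) 010000
010101
011000
010001
000010
100111
10) 010100
010000
010010
111000
000100
100111
11) 010101
110000
000000
111100
000100
100101
12) 010001
111000
000000
011100
000101
100101
13) 000011
111000
100100
001110
010101
001001
14) 001111
111110
100011
110001
110001
001101

0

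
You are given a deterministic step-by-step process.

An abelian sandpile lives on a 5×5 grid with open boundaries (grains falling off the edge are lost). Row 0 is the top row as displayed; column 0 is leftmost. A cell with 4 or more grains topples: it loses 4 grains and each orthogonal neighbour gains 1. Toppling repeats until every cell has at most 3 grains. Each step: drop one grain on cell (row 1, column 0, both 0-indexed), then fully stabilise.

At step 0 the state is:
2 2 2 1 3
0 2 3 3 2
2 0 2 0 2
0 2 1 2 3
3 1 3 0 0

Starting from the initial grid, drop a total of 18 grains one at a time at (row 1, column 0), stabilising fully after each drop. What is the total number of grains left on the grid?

47

step 0: 2 2 2 1 3
0 2 3 3 2
2 0 2 0 2
0 2 1 2 3
3 1 3 0 0
step 1: 2 2 2 1 3
1 2 3 3 2
2 0 2 0 2
0 2 1 2 3
3 1 3 0 0
step 2: 2 2 2 1 3
2 2 3 3 2
2 0 2 0 2
0 2 1 2 3
3 1 3 0 0
step 3: 2 2 2 1 3
3 2 3 3 2
2 0 2 0 2
0 2 1 2 3
3 1 3 0 0
step 4: 3 2 2 1 3
0 3 3 3 2
3 0 2 0 2
0 2 1 2 3
3 1 3 0 0
step 5: 3 2 2 1 3
1 3 3 3 2
3 0 2 0 2
0 2 1 2 3
3 1 3 0 0
step 6: 3 2 2 1 3
2 3 3 3 2
3 0 2 0 2
0 2 1 2 3
3 1 3 0 0
step 7: 3 2 2 1 3
3 3 3 3 2
3 0 2 0 2
0 2 1 2 3
3 1 3 0 0
step 8: 1 1 0 3 3
3 2 2 0 3
0 2 3 1 2
1 2 1 2 3
3 1 3 0 0
step 9: 2 1 0 3 3
0 3 2 0 3
1 2 3 1 2
1 2 1 2 3
3 1 3 0 0
step 10: 2 1 0 3 3
1 3 2 0 3
1 2 3 1 2
1 2 1 2 3
3 1 3 0 0
step 11: 2 1 0 3 3
2 3 2 0 3
1 2 3 1 2
1 2 1 2 3
3 1 3 0 0
step 12: 2 1 0 3 3
3 3 2 0 3
1 2 3 1 2
1 2 1 2 3
3 1 3 0 0
step 13: 3 2 0 3 3
1 0 3 0 3
2 3 3 1 2
1 2 1 2 3
3 1 3 0 0
step 14: 3 2 0 3 3
2 0 3 0 3
2 3 3 1 2
1 2 1 2 3
3 1 3 0 0
step 15: 3 2 0 3 3
3 0 3 0 3
2 3 3 1 2
1 2 1 2 3
3 1 3 0 0
step 16: 0 3 0 3 3
1 1 3 0 3
3 3 3 1 2
1 2 1 2 3
3 1 3 0 0
step 17: 0 3 0 3 3
2 1 3 0 3
3 3 3 1 2
1 2 1 2 3
3 1 3 0 0
step 18: 0 3 0 3 3
3 1 3 0 3
3 3 3 1 2
1 2 1 2 3
3 1 3 0 0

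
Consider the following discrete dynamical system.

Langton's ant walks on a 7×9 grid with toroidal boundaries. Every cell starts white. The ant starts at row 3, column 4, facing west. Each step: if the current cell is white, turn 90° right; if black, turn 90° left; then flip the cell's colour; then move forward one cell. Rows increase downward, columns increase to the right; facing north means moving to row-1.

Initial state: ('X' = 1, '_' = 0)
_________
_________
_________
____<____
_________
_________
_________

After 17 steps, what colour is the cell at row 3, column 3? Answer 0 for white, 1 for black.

k=0  _________
_________
_________
____<____
_________
_________
_________
k=1  _________
_________
____^____
____X____
_________
_________
_________
k=2  _________
_________
____X>___
____X____
_________
_________
_________
k=3  _________
_________
____XX___
____Xv___
_________
_________
_________
k=4  _________
_________
____XX___
____<X___
_________
_________
_________
k=5  _________
_________
____XX___
_____X___
____v____
_________
_________
k=6  _________
_________
____XX___
_____X___
___<X____
_________
_________
k=7  _________
_________
____XX___
___^_X___
___XX____
_________
_________
k=8  _________
_________
____XX___
___X>X___
___XX____
_________
_________
k=9  _________
_________
____XX___
___XXX___
___Xv____
_________
_________
k=10  _________
_________
____XX___
___XXX___
___X_>___
_________
_________
k=11  _________
_________
____XX___
___XXX___
___X_X___
_____v___
_________
k=12  _________
_________
____XX___
___XXX___
___X_X___
____<X___
_________
k=13  _________
_________
____XX___
___XXX___
___X^X___
____XX___
_________
k=14  _________
_________
____XX___
___XXX___
___XX>___
____XX___
_________
k=15  _________
_________
____XX___
___XX^___
___XX____
____XX___
_________
k=16  _________
_________
____XX___
___X<____
___XX____
____XX___
_________
k=17  _________
_________
____XX___
___X_____
___Xv____
____XX___
_________

1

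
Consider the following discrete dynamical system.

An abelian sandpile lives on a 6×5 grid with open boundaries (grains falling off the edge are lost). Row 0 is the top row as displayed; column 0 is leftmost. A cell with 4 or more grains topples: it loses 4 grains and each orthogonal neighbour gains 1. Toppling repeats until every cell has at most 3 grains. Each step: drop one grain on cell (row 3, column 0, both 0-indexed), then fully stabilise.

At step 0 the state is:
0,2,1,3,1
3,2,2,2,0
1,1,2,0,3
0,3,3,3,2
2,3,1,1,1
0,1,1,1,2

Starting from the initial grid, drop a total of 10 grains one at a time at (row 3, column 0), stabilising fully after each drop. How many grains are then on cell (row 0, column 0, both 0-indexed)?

1

gen 0: 0,2,1,3,1
3,2,2,2,0
1,1,2,0,3
0,3,3,3,2
2,3,1,1,1
0,1,1,1,2
gen 1: 0,2,1,3,1
3,2,2,2,0
1,1,2,0,3
1,3,3,3,2
2,3,1,1,1
0,1,1,1,2
gen 2: 0,2,1,3,1
3,2,2,2,0
1,1,2,0,3
2,3,3,3,2
2,3,1,1,1
0,1,1,1,2
gen 3: 0,2,1,3,1
3,2,2,2,0
1,1,2,0,3
3,3,3,3,2
2,3,1,1,1
0,1,1,1,2
gen 4: 0,2,1,3,1
3,2,2,2,0
2,2,3,1,3
2,2,1,0,3
0,1,3,2,1
1,2,1,1,2
gen 5: 0,2,1,3,1
3,2,2,2,0
2,2,3,1,3
3,2,1,0,3
0,1,3,2,1
1,2,1,1,2
gen 6: 0,2,1,3,1
3,2,2,2,0
3,2,3,1,3
0,3,1,0,3
1,1,3,2,1
1,2,1,1,2
gen 7: 0,2,1,3,1
3,2,2,2,0
3,2,3,1,3
1,3,1,0,3
1,1,3,2,1
1,2,1,1,2
gen 8: 0,2,1,3,1
3,2,2,2,0
3,2,3,1,3
2,3,1,0,3
1,1,3,2,1
1,2,1,1,2
gen 9: 0,2,1,3,1
3,2,2,2,0
3,2,3,1,3
3,3,1,0,3
1,1,3,2,1
1,2,1,1,2
gen 10: 1,3,2,3,1
1,1,0,3,0
2,2,1,2,3
2,1,3,0,3
2,2,3,2,1
1,2,1,1,2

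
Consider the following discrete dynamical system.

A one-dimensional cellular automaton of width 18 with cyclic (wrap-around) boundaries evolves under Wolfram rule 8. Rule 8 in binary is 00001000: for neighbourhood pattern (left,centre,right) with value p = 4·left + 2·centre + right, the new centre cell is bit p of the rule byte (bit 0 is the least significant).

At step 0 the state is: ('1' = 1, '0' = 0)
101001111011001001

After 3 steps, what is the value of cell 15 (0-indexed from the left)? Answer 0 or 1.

0

k=0  101001111011001001
k=1  000001000010000001
k=2  000000000000000000
k=3  000000000000000000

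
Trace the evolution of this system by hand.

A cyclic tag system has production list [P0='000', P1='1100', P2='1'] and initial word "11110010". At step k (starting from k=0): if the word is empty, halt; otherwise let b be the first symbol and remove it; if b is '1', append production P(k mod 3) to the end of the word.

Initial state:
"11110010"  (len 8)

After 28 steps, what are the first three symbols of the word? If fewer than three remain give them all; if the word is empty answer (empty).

k=0  "11110010"  (len 8)
k=1  "1110010000"  (len 10)
k=2  "1100100001100"  (len 13)
k=3  "1001000011001"  (len 13)
k=4  "001000011001000"  (len 15)
k=5  "01000011001000"  (len 14)
k=6  "1000011001000"  (len 13)
k=7  "000011001000000"  (len 15)
k=8  "00011001000000"  (len 14)
k=9  "0011001000000"  (len 13)
k=10  "011001000000"  (len 12)
k=11  "11001000000"  (len 11)
k=12  "10010000001"  (len 11)
k=13  "0010000001000"  (len 13)
k=14  "010000001000"  (len 12)
k=15  "10000001000"  (len 11)
k=16  "0000001000000"  (len 13)
k=17  "000001000000"  (len 12)
k=18  "00001000000"  (len 11)
k=19  "0001000000"  (len 10)
k=20  "001000000"  (len 9)
k=21  "01000000"  (len 8)
k=22  "1000000"  (len 7)
k=23  "0000001100"  (len 10)
k=24  "000001100"  (len 9)
k=25  "00001100"  (len 8)
k=26  "0001100"  (len 7)
k=27  "001100"  (len 6)
k=28  "01100"  (len 5)

011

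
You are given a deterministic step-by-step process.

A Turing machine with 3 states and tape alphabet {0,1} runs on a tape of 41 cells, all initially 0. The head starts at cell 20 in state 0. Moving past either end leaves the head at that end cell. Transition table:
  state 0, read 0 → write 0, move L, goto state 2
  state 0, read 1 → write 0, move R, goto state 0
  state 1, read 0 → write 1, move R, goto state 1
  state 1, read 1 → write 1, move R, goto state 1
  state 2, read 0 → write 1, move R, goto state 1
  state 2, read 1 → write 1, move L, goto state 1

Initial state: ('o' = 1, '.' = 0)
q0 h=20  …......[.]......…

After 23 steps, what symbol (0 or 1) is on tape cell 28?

1

gen 0: q0 h=20  …......[.]......…
gen 1: q2 h=19  …......[.]......…
gen 2: q1 h=20  ….....o[.]......…
gen 3: q1 h=21  …....oo[.]......…
gen 4: q1 h=22  …...ooo[.]......…
gen 5: q1 h=23  …..oooo[.]......…
gen 6: q1 h=24  ….ooooo[.]......…
gen 7: q1 h=25  …oooooo[.]......…
gen 8: q1 h=26  …oooooo[.]......…
gen 9: q1 h=27  …oooooo[.]......…
gen 10: q1 h=28  …oooooo[.]......…
gen 11: q1 h=29  …oooooo[.]......…
gen 12: q1 h=30  …oooooo[.]......…
gen 13: q1 h=31  …oooooo[.]......…
gen 14: q1 h=32  …oooooo[.]......…
gen 15: q1 h=33  …oooooo[.]......…
gen 16: q1 h=34  …oooooo[.]......|
gen 17: q1 h=35  …oooooo[.].....|
gen 18: q1 h=36  …oooooo[.]....|
gen 19: q1 h=37  …oooooo[.]...|
gen 20: q1 h=38  …oooooo[.]..|
gen 21: q1 h=39  …oooooo[.].|
gen 22: q1 h=40  …oooooo[.]|
gen 23: q1 h=40  …oooooo[o]|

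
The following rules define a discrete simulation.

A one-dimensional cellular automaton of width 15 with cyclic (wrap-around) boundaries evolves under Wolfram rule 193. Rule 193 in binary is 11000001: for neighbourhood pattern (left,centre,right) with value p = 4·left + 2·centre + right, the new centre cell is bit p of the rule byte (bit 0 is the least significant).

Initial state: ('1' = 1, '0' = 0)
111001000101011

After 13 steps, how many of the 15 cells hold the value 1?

7

[0] 111001000101011
[1] 111000010000001
[2] 111011000111100
[3] 011001010011100
[4] 001000000001101
[5] 000011111100100
[6] 111001111100001
[7] 111000111101100
[8] 011010011100100
[9] 001000001100001
[10] 000011100101100
[11] 111001100000101
[12] 111000101110000
[13] 011010000110110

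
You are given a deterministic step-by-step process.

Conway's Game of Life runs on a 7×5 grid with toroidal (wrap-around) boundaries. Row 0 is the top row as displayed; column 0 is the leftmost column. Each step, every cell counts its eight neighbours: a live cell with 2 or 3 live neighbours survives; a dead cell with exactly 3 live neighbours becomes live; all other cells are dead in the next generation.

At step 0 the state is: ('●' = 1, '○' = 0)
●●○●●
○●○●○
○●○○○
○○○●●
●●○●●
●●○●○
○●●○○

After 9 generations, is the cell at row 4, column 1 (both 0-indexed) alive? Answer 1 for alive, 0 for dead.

1

0) ●●○●●
○●○●○
○●○○○
○○○●●
●●○●●
●●○●○
○●●○○
1) ○○○●●
○●○●○
●○○●●
○●○●○
○●○○○
○○○●○
○○○○○
2) ○○●●●
○○○○○
●●○●○
○●○●○
○○○○○
○○○○○
○○○●●
3) ○○●○●
●●○○○
●●○○●
●●○○●
○○○○○
○○○○○
○○●○●
4) ○○●○●
○○●●○
○○●○○
○●○○●
●○○○○
○○○○○
○○○○○
5) ○○●○○
○●●○○
○●●○○
●●○○○
●○○○○
○○○○○
○○○○○
6) ○●●○○
○○○●○
○○○○○
●○●○○
●●○○○
○○○○○
○○○○○
7) ○○●○○
○○●○○
○○○○○
●○○○○
●●○○○
○○○○○
○○○○○
8) ○○○○○
○○○○○
○○○○○
●●○○○
●●○○○
○○○○○
○○○○○
9) ○○○○○
○○○○○
○○○○○
●●○○○
●●○○○
○○○○○
○○○○○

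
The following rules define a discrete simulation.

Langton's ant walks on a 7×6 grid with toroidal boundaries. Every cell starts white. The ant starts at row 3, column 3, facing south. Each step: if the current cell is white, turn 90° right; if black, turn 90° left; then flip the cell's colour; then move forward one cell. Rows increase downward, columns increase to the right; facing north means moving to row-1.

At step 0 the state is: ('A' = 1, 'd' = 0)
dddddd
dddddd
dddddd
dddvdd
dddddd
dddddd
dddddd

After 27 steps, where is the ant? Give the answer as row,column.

0,5

k=0  dddddd
dddddd
dddddd
dddvdd
dddddd
dddddd
dddddd
k=1  dddddd
dddddd
dddddd
dd<Add
dddddd
dddddd
dddddd
k=2  dddddd
dddddd
dd^ddd
ddAAdd
dddddd
dddddd
dddddd
k=3  dddddd
dddddd
ddA>dd
ddAAdd
dddddd
dddddd
dddddd
k=4  dddddd
dddddd
ddAAdd
ddAvdd
dddddd
dddddd
dddddd
k=5  dddddd
dddddd
ddAAdd
ddAd>d
dddddd
dddddd
dddddd
k=6  dddddd
dddddd
ddAAdd
ddAdAd
ddddvd
dddddd
dddddd
k=7  dddddd
dddddd
ddAAdd
ddAdAd
ddd<Ad
dddddd
dddddd
k=8  dddddd
dddddd
ddAAdd
ddA^Ad
dddAAd
dddddd
dddddd
k=9  dddddd
dddddd
ddAAdd
ddAA>d
dddAAd
dddddd
dddddd
k=10  dddddd
dddddd
ddAA^d
ddAAdd
dddAAd
dddddd
dddddd
k=11  dddddd
dddddd
ddAAA>
ddAAdd
dddAAd
dddddd
dddddd
k=12  dddddd
dddddd
ddAAAA
ddAAdv
dddAAd
dddddd
dddddd
k=13  dddddd
dddddd
ddAAAA
ddAA<A
dddAAd
dddddd
dddddd
k=14  dddddd
dddddd
ddAA^A
ddAAAA
dddAAd
dddddd
dddddd
k=15  dddddd
dddddd
ddA<dA
ddAAAA
dddAAd
dddddd
dddddd
k=16  dddddd
dddddd
ddAddA
ddAvAA
dddAAd
dddddd
dddddd
k=17  dddddd
dddddd
ddAddA
ddAd>A
dddAAd
dddddd
dddddd
k=18  dddddd
dddddd
ddAd^A
ddAddA
dddAAd
dddddd
dddddd
k=19  dddddd
dddddd
ddAdA>
ddAddA
dddAAd
dddddd
dddddd
k=20  dddddd
ddddd^
ddAdAd
ddAddA
dddAAd
dddddd
dddddd
k=21  dddddd
>ddddA
ddAdAd
ddAddA
dddAAd
dddddd
dddddd
k=22  dddddd
AddddA
vdAdAd
ddAddA
dddAAd
dddddd
dddddd
k=23  dddddd
AddddA
AdAdA<
ddAddA
dddAAd
dddddd
dddddd
k=24  dddddd
Adddd^
AdAdAA
ddAddA
dddAAd
dddddd
dddddd
k=25  dddddd
Addd<d
AdAdAA
ddAddA
dddAAd
dddddd
dddddd
k=26  dddd^d
AdddAd
AdAdAA
ddAddA
dddAAd
dddddd
dddddd
k=27  ddddA>
AdddAd
AdAdAA
ddAddA
dddAAd
dddddd
dddddd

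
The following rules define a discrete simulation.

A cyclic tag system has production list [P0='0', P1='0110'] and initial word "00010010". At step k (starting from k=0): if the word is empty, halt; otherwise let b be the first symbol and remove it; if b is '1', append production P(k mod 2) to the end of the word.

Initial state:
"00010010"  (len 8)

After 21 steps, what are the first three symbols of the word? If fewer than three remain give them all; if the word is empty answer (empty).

100

t=0: "00010010"  (len 8)
t=1: "0010010"  (len 7)
t=2: "010010"  (len 6)
t=3: "10010"  (len 5)
t=4: "00100110"  (len 8)
t=5: "0100110"  (len 7)
t=6: "100110"  (len 6)
t=7: "001100"  (len 6)
t=8: "01100"  (len 5)
t=9: "1100"  (len 4)
t=10: "1000110"  (len 7)
t=11: "0001100"  (len 7)
t=12: "001100"  (len 6)
t=13: "01100"  (len 5)
t=14: "1100"  (len 4)
t=15: "1000"  (len 4)
t=16: "0000110"  (len 7)
t=17: "000110"  (len 6)
t=18: "00110"  (len 5)
t=19: "0110"  (len 4)
t=20: "110"  (len 3)
t=21: "100"  (len 3)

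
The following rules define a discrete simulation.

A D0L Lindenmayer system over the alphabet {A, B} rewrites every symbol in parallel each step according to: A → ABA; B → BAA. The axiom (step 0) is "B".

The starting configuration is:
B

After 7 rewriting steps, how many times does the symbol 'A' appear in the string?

gen 0: B
gen 1: BAA
gen 2: BAAABAABA
gen 3: BAAABAABAABABAAABAABABAAABA
gen 4: BAAABAABAABABAAABAABABAAABAABABAAABABAAABAABAABABAAABAABABAAABABAAABAABAABABAAABA
gen 5: BAAABAABAABABAAABAABABAAABAABABAAABABAAABAABAABABAAABAABAB…AABABAAABAABAABABAAABAABABAAABAABABAAABABAAABAABAABABAAABA  (len 243)
gen 6: BAAABAABAABABAAABAABABAAABAABABAAABABAAABAABAABABAAABAABAB…AABABAAABAABAABABAAABAABABAAABAABABAAABABAAABAABAABABAAABA  (len 729)
gen 7: BAAABAABAABABAAABAABABAAABAABABAAABABAAABAABAABABAAABAABAB…AABABAAABAABAABABAAABAABABAAABAABABAAABABAAABAABAABABAAABA  (len 2187)

1458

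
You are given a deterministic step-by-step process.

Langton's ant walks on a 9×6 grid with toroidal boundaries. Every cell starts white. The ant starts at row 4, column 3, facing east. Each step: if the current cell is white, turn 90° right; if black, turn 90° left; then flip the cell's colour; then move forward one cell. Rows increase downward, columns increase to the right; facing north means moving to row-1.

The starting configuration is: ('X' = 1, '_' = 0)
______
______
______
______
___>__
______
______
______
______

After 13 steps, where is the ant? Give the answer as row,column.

3,3

0) ______
______
______
______
___>__
______
______
______
______
1) ______
______
______
______
___X__
___v__
______
______
______
2) ______
______
______
______
___X__
__<X__
______
______
______
3) ______
______
______
______
__^X__
__XX__
______
______
______
4) ______
______
______
______
__X>__
__XX__
______
______
______
5) ______
______
______
___^__
__X___
__XX__
______
______
______
6) ______
______
______
___X>_
__X___
__XX__
______
______
______
7) ______
______
______
___XX_
__X_v_
__XX__
______
______
______
8) ______
______
______
___XX_
__X<X_
__XX__
______
______
______
9) ______
______
______
___^X_
__XXX_
__XX__
______
______
______
10) ______
______
______
__<_X_
__XXX_
__XX__
______
______
______
11) ______
______
__^___
__X_X_
__XXX_
__XX__
______
______
______
12) ______
______
__X>__
__X_X_
__XXX_
__XX__
______
______
______
13) ______
______
__XX__
__XvX_
__XXX_
__XX__
______
______
______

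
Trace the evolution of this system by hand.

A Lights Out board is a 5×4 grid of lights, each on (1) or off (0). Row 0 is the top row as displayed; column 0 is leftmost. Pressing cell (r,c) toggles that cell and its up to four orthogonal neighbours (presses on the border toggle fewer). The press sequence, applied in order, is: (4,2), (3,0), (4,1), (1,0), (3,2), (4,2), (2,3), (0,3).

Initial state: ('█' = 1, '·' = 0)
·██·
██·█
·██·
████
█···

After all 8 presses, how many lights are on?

0) ·██·
██·█
·██·
████
█···
1) ·██·
██·█
·██·
██·█
████
2) ·██·
██·█
███·
···█
·███
3) ·██·
██·█
███·
·█·█
█··█
4) ███·
···█
·██·
·█·█
█··█
5) ███·
···█
·█··
··█·
█·██
6) ███·
···█
·█··
····
██··
7) ███·
····
·███
···█
██··
8) ██·█
···█
·███
···█
██··

10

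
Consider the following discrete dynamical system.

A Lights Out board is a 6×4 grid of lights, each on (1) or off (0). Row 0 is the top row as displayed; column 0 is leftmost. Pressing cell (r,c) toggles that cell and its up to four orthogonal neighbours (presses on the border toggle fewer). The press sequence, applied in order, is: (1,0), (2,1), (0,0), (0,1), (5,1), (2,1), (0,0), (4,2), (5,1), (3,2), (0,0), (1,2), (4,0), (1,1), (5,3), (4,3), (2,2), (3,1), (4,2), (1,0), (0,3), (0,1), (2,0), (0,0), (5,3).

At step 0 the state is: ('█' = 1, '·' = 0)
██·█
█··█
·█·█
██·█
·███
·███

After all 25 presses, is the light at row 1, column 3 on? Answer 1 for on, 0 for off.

step 0: ██·█
█··█
·█·█
██·█
·███
·███
step 1: ·█·█
·█·█
██·█
██·█
·███
·███
step 2: ·█·█
···█
··██
█··█
·███
·███
step 3: █··█
█··█
··██
█··█
·███
·███
step 4: ·███
██·█
··██
█··█
·███
·███
step 5: ·███
██·█
··██
█··█
··██
█··█
step 6: ·███
█··█
██·█
██·█
··██
█··█
step 7: █·██
···█
██·█
██·█
··██
█··█
step 8: █·██
···█
██·█
████
·█··
█·██
step 9: █·██
···█
██·█
████
····
·█·█
step 10: █·██
···█
████
█···
··█·
·█·█
step 11: ·███
█··█
████
█···
··█·
·█·█
step 12: ·█·█
███·
██·█
█···
··█·
·█·█
step 13: ·█·█
███·
██·█
····
███·
██·█
step 14: ···█
····
█··█
····
███·
██·█
step 15: ···█
····
█··█
····
████
███·
step 16: ···█
····
█··█
···█
██··
████
step 17: ···█
··█·
███·
··██
██··
████
step 18: ···█
··█·
█·█·
██·█
█···
████
step 19: ···█
··█·
█·█·
████
████
██·█
step 20: █··█
███·
··█·
████
████
██·█
step 21: █·█·
████
··█·
████
████
██·█
step 22: ·█··
█·██
··█·
████
████
██·█
step 23: ·█··
··██
███·
·███
████
██·█
step 24: █···
█·██
███·
·███
████
██·█
step 25: █···
█·██
███·
·███
███·
███·

1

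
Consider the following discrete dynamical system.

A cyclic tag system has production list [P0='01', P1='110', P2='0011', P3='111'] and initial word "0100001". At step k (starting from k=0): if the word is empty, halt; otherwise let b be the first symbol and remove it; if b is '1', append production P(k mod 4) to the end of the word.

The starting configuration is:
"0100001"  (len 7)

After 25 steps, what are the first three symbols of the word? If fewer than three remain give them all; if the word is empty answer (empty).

011

0) "0100001"  (len 7)
1) "100001"  (len 6)
2) "00001110"  (len 8)
3) "0001110"  (len 7)
4) "001110"  (len 6)
5) "01110"  (len 5)
6) "1110"  (len 4)
7) "1100011"  (len 7)
8) "100011111"  (len 9)
9) "0001111101"  (len 10)
10) "001111101"  (len 9)
11) "01111101"  (len 8)
12) "1111101"  (len 7)
13) "11110101"  (len 8)
14) "1110101110"  (len 10)
15) "1101011100011"  (len 13)
16) "101011100011111"  (len 15)
17) "0101110001111101"  (len 16)
18) "101110001111101"  (len 15)
19) "011100011111010011"  (len 18)
20) "11100011111010011"  (len 17)
21) "110001111101001101"  (len 18)
22) "10001111101001101110"  (len 20)
23) "00011111010011011100011"  (len 23)
24) "0011111010011011100011"  (len 22)
25) "011111010011011100011"  (len 21)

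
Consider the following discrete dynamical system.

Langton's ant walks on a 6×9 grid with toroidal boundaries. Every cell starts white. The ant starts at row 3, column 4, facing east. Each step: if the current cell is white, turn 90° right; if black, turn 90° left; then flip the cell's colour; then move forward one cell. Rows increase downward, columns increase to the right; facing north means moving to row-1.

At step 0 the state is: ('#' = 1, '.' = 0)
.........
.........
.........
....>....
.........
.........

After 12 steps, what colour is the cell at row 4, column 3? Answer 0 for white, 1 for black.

1

step 0: .........
.........
.........
....>....
.........
.........
step 1: .........
.........
.........
....#....
....v....
.........
step 2: .........
.........
.........
....#....
...<#....
.........
step 3: .........
.........
.........
...^#....
...##....
.........
step 4: .........
.........
.........
...#>....
...##....
.........
step 5: .........
.........
....^....
...#.....
...##....
.........
step 6: .........
.........
....#>...
...#.....
...##....
.........
step 7: .........
.........
....##...
...#.v...
...##....
.........
step 8: .........
.........
....##...
...#<#...
...##....
.........
step 9: .........
.........
....^#...
...###...
...##....
.........
step 10: .........
.........
...<.#...
...###...
...##....
.........
step 11: .........
...^.....
...#.#...
...###...
...##....
.........
step 12: .........
...#>....
...#.#...
...###...
...##....
.........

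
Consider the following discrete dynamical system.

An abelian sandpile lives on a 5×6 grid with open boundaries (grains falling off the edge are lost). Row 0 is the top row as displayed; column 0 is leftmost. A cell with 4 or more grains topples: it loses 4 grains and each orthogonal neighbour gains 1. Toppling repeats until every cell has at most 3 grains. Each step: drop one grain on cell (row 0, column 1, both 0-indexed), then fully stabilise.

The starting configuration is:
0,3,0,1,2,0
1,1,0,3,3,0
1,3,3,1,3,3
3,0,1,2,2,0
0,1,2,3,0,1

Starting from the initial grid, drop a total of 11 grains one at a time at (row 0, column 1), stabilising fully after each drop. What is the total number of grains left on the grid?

0) 0,3,0,1,2,0
1,1,0,3,3,0
1,3,3,1,3,3
3,0,1,2,2,0
0,1,2,3,0,1
1) 1,0,1,1,2,0
1,2,0,3,3,0
1,3,3,1,3,3
3,0,1,2,2,0
0,1,2,3,0,1
2) 1,1,1,1,2,0
1,2,0,3,3,0
1,3,3,1,3,3
3,0,1,2,2,0
0,1,2,3,0,1
3) 1,2,1,1,2,0
1,2,0,3,3,0
1,3,3,1,3,3
3,0,1,2,2,0
0,1,2,3,0,1
4) 1,3,1,1,2,0
1,2,0,3,3,0
1,3,3,1,3,3
3,0,1,2,2,0
0,1,2,3,0,1
5) 2,0,2,1,2,0
1,3,0,3,3,0
1,3,3,1,3,3
3,0,1,2,2,0
0,1,2,3,0,1
6) 2,1,2,1,2,0
1,3,0,3,3,0
1,3,3,1,3,3
3,0,1,2,2,0
0,1,2,3,0,1
7) 2,2,2,1,2,0
1,3,0,3,3,0
1,3,3,1,3,3
3,0,1,2,2,0
0,1,2,3,0,1
8) 2,3,2,1,2,0
1,3,0,3,3,0
1,3,3,1,3,3
3,0,1,2,2,0
0,1,2,3,0,1
9) 3,1,3,1,2,0
2,1,2,3,3,0
2,1,0,2,3,3
3,1,2,2,2,0
0,1,2,3,0,1
10) 3,2,3,1,2,0
2,1,2,3,3,0
2,1,0,2,3,3
3,1,2,2,2,0
0,1,2,3,0,1
11) 3,3,3,1,2,0
2,1,2,3,3,0
2,1,0,2,3,3
3,1,2,2,2,0
0,1,2,3,0,1

51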